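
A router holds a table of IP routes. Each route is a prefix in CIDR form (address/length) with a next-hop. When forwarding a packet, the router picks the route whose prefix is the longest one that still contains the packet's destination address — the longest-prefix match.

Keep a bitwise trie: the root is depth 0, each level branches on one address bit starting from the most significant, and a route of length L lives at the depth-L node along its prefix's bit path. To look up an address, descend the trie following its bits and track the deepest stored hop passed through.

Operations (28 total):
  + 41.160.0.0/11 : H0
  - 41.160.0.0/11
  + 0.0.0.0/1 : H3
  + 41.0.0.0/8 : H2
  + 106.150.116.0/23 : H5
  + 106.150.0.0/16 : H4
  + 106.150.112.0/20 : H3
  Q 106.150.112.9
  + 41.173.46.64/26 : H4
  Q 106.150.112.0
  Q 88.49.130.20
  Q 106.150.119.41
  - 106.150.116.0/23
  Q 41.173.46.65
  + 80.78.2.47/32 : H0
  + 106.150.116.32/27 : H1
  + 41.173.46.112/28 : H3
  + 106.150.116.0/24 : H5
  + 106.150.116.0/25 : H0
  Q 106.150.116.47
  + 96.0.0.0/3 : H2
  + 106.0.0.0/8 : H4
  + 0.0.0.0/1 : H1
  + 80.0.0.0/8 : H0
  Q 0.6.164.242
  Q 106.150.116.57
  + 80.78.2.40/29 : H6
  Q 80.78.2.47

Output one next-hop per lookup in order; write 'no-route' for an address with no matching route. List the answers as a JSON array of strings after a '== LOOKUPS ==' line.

Process each operation:
  add 41.160.0.0/11 -> H0 at depth 11
  del 41.160.0.0/11 (clear depth 11)
  add 0.0.0.0/1 -> H3 at depth 1
  add 41.0.0.0/8 -> H2 at depth 8
  add 106.150.116.0/23 -> H5 at depth 23
  add 106.150.0.0/16 -> H4 at depth 16
  add 106.150.112.0/20 -> H3 at depth 20
  ? 106.150.112.9  path d0:-→d1:H3→d2:-→d3:-→d4:-→d5:-→d6:-→d7:-→d8:-→d9:-→d10:-→d11:-→d12:-→d13:-→d14:-→d15:-→d16:H4→d17:-→d18:-→d19:-→d20:H3→d21:-  best=H3
  add 41.173.46.64/26 -> H4 at depth 26
  ? 106.150.112.0  path d0:-→d1:H3→d2:-→d3:-→d4:-→d5:-→d6:-→d7:-→d8:-→d9:-→d10:-→d11:-→d12:-→d13:-→d14:-→d15:-→d16:H4→d17:-→d18:-→d19:-→d20:H3→d21:-  best=H3
  ? 88.49.130.20  path d0:-→d1:H3→d2:-  best=H3
  ? 106.150.119.41  path d0:-→d1:H3→d2:-→d3:-→d4:-→d5:-→d6:-→d7:-→d8:-→d9:-→d10:-→d11:-→d12:-→d13:-→d14:-→d15:-→d16:H4→d17:-→d18:-→d19:-→d20:H3→d21:-→d22:-  best=H3
  del 106.150.116.0/23 (clear depth 23)
  ? 41.173.46.65  path d0:-→d1:H3→d2:-→d3:-→d4:-→d5:-→d6:-→d7:-→d8:H2→d9:-→d10:-→d11:-→d12:-→d13:-→d14:-→d15:-→d16:-→d17:-→d18:-→d19:-→d20:-→d21:-→d22:-→d23:-→d24:-→d25:-→d26:H4  best=H4
  add 80.78.2.47/32 -> H0 at depth 32
  add 106.150.116.32/27 -> H1 at depth 27
  add 41.173.46.112/28 -> H3 at depth 28
  add 106.150.116.0/24 -> H5 at depth 24
  add 106.150.116.0/25 -> H0 at depth 25
  ? 106.150.116.47  path d0:-→d1:H3→d2:-→d3:-→d4:-→d5:-→d6:-→d7:-→d8:-→d9:-→d10:-→d11:-→d12:-→d13:-→d14:-→d15:-→d16:H4→d17:-→d18:-→d19:-→d20:H3→d21:-→d22:-→d23:-→d24:H5→d25:H0→d26:-→d27:H1  best=H1
  add 96.0.0.0/3 -> H2 at depth 3
  add 106.0.0.0/8 -> H4 at depth 8
  add 0.0.0.0/1 -> H1 at depth 1
  add 80.0.0.0/8 -> H0 at depth 8
  ? 0.6.164.242  path d0:-→d1:H1→d2:-  best=H1
  ? 106.150.116.57  path d0:-→d1:H1→d2:-→d3:H2→d4:-→d5:-→d6:-→d7:-→d8:H4→d9:-→d10:-→d11:-→d12:-→d13:-→d14:-→d15:-→d16:H4→d17:-→d18:-→d19:-→d20:H3→d21:-→d22:-→d23:-→d24:H5→d25:H0→d26:-→d27:H1  best=H1
  add 80.78.2.40/29 -> H6 at depth 29
  ? 80.78.2.47  path d0:-→d1:H1→d2:-→d3:-→d4:-→d5:-→d6:-→d7:-→d8:H0→d9:-→d10:-→d11:-→d12:-→d13:-→d14:-→d15:-→d16:-→d17:-→d18:-→d19:-→d20:-→d21:-→d22:-→d23:-→d24:-→d25:-→d26:-→d27:-→d28:-→d29:H6→d30:-→d31:-→d32:H0  best=H0

== LOOKUPS ==
["H3","H3","H3","H3","H4","H1","H1","H1","H0"]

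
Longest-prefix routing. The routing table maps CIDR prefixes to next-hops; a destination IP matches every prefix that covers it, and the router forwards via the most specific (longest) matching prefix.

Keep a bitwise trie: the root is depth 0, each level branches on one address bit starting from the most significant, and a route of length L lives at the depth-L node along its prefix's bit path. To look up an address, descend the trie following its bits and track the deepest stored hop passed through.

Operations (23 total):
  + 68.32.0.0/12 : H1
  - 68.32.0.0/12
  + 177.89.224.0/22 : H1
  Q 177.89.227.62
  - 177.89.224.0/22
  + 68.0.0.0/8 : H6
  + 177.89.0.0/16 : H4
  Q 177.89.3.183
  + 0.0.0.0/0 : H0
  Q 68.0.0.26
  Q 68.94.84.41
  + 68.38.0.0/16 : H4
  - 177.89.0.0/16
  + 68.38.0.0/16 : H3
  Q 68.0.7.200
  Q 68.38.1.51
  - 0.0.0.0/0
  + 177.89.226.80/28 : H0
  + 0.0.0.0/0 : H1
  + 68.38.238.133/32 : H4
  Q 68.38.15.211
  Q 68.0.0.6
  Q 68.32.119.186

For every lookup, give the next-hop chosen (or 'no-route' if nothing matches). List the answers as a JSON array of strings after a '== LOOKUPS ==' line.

Trace:
  add 68.32.0.0/12 -> H1 at depth 12
  - 68.32.0.0/12 clear@12
  add 177.89.224.0/22 -> H1 at depth 22
  Q 177.89.227.62: descend 1011000101011001111000 ; hops seen [H1] ; pick H1
  - 177.89.224.0/22 clear@22
  add 68.0.0.0/8 -> H6 at depth 8
  add 177.89.0.0/16 -> H4 at depth 16
  Q 177.89.3.183: descend 1011000101011001 ; hops seen [H4] ; pick H4
  add 0.0.0.0/0 -> H0 at depth 0
  Q 68.0.0.26: descend 0100010000 ; hops seen [H0,H6] ; pick H6
  Q 68.94.84.41: descend 010001000 ; hops seen [H0,H6] ; pick H6
  add 68.38.0.0/16 -> H4 at depth 16
  - 177.89.0.0/16 clear@16
  add 68.38.0.0/16 -> H3 at depth 16
  Q 68.0.7.200: descend 0100010000 ; hops seen [H0,H6] ; pick H6
  Q 68.38.1.51: descend 0100010000100110 ; hops seen [H0,H6,H3] ; pick H3
  - 0.0.0.0/0 clear@0
  add 177.89.226.80/28 -> H0 at depth 28
  add 0.0.0.0/0 -> H1 at depth 0
  add 68.38.238.133/32 -> H4 at depth 32
  Q 68.38.15.211: descend 0100010000100110 ; hops seen [H1,H6,H3] ; pick H3
  Q 68.0.0.6: descend 0100010000 ; hops seen [H1,H6] ; pick H6
  Q 68.32.119.186: descend 0100010000100 ; hops seen [H1,H6] ; pick H6

== LOOKUPS ==
["H1","H4","H6","H6","H6","H3","H3","H6","H6"]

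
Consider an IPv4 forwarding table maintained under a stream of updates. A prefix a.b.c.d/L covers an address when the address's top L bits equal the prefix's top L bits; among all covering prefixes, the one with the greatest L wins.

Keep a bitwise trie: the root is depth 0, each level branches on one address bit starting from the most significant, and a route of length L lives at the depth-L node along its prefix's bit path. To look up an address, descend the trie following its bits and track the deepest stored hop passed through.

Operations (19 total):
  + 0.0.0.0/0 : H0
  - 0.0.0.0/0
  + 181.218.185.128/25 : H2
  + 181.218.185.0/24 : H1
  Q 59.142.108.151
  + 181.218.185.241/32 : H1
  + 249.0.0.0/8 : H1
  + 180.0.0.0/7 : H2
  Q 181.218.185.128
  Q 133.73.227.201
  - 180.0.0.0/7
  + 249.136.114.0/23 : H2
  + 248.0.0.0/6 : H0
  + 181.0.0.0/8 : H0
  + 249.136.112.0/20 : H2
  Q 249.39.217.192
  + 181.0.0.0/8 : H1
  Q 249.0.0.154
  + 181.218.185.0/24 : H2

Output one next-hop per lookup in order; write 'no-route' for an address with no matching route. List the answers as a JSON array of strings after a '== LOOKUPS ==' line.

Process each operation:
  + 0.0.0.0/0 (H0) depth=0
  - 0.0.0.0/0 clear@0
  + 181.218.185.128/25 (H2) depth=25
  + 181.218.185.0/24 (H1) depth=24
  lookup 59.142.108.151: bits ε walk d0:- -> no-route
  + 181.218.185.241/32 (H1) depth=32
  + 249.0.0.0/8 (H1) depth=8
  + 180.0.0.0/7 (H2) depth=7
  lookup 181.218.185.128: bits 1011010111011010101110011 walk d0:-→d1:-→d2:-→d3:-→d4:-→d5:-→d6:-→d7:H2→d8:-→d9:-→d10:-→d11:-→d12:-→d13:-→d14:-→d15:-→d16:-→d17:-→d18:-→d19:-→d20:-→d21:-→d22:-→d23:-→d24:H1→d25:H2 -> H2
  lookup 133.73.227.201: bits 10 walk d0:-→d1:-→d2:- -> no-route
  - 180.0.0.0/7 clear@7
  + 249.136.114.0/23 (H2) depth=23
  + 248.0.0.0/6 (H0) depth=6
  + 181.0.0.0/8 (H0) depth=8
  + 249.136.112.0/20 (H2) depth=20
  lookup 249.39.217.192: bits 11111001 walk d0:-→d1:-→d2:-→d3:-→d4:-→d5:-→d6:H0→d7:-→d8:H1 -> H1
  + 181.0.0.0/8 (H1) depth=8
  lookup 249.0.0.154: bits 11111001 walk d0:-→d1:-→d2:-→d3:-→d4:-→d5:-→d6:H0→d7:-→d8:H1 -> H1
  + 181.218.185.0/24 (H2) depth=24

== LOOKUPS ==
["no-route","H2","no-route","H1","H1"]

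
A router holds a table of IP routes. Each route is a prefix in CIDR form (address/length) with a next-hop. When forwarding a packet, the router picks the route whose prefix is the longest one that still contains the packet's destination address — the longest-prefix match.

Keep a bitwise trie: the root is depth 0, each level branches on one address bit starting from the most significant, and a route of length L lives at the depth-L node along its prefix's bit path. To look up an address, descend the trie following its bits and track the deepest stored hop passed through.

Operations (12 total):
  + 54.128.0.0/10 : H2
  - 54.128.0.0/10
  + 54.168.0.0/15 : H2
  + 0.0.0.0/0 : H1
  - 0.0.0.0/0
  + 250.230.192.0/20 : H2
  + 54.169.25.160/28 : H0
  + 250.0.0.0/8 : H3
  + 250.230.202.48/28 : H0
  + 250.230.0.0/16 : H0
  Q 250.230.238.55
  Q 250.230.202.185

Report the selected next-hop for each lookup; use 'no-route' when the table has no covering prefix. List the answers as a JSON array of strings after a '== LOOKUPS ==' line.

Trace:
  + 54.128.0.0/10 (H2) depth=10
  - 54.128.0.0/10 clear@10
  + 54.168.0.0/15 (H2) depth=15
  + 0.0.0.0/0 (H1) depth=0
  - 0.0.0.0/0 clear@0
  + 250.230.192.0/20 (H2) depth=20
  + 54.169.25.160/28 (H0) depth=28
  + 250.0.0.0/8 (H3) depth=8
  + 250.230.202.48/28 (H0) depth=28
  + 250.230.0.0/16 (H0) depth=16
  lookup 250.230.238.55: bits 111110101110011011 walk d0:-→d1:-→d2:-→d3:-→d4:-→d5:-→d6:-→d7:-→d8:H3→d9:-→d10:-→d11:-→d12:-→d13:-→d14:-→d15:-→d16:H0→d17:-→d18:- -> H0
  lookup 250.230.202.185: bits 111110101110011011001010 walk d0:-→d1:-→d2:-→d3:-→d4:-→d5:-→d6:-→d7:-→d8:H3→d9:-→d10:-→d11:-→d12:-→d13:-→d14:-→d15:-→d16:H0→d17:-→d18:-→d19:-→d20:H2→d21:-→d22:-→d23:-→d24:- -> H2

== LOOKUPS ==
["H0","H2"]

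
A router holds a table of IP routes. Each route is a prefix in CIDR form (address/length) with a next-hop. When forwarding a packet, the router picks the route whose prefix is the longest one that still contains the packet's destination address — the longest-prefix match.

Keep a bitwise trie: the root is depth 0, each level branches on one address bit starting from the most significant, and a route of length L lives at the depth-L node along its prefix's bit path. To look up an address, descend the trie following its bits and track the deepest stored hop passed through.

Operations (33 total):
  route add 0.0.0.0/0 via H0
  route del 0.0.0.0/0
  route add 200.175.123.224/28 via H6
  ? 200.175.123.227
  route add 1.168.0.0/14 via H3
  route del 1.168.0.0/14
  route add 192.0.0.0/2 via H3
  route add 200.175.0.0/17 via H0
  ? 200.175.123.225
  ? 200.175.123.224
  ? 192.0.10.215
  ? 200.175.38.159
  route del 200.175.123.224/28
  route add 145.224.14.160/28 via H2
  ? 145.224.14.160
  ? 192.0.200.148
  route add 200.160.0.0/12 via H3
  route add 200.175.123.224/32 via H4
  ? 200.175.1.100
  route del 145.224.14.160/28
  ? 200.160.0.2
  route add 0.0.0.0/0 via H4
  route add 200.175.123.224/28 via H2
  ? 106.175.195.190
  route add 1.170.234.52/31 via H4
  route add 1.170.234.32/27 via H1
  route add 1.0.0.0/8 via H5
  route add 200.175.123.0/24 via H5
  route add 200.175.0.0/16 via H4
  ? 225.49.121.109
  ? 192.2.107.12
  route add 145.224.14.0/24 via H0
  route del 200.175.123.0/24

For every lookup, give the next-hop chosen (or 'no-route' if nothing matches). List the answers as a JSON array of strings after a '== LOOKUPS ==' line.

Trace:
  add 0.0.0.0/0 -> H0 at depth 0
  del 0.0.0.0/0 (clear depth 0)
  add 200.175.123.224/28 -> H6 at depth 28
  lookup 200.175.123.227: bits 1100100010101111011110111110 walk d0:-→d1:-→d2:-→d3:-→d4:-→d5:-→d6:-→d7:-→d8:-→d9:-→d10:-→d11:-→d12:-→d13:-→d14:-→d15:-→d16:-→d17:-→d18:-→d19:-→d20:-→d21:-→d22:-→d23:-→d24:-→d25:-→d26:-→d27:-→d28:H6 -> H6
  add 1.168.0.0/14 -> H3 at depth 14
  del 1.168.0.0/14 (clear depth 14)
  add 192.0.0.0/2 -> H3 at depth 2
  add 200.175.0.0/17 -> H0 at depth 17
  lookup 200.175.123.225: bits 1100100010101111011110111110 walk d0:-→d1:-→d2:H3→d3:-→d4:-→d5:-→d6:-→d7:-→d8:-→d9:-→d10:-→d11:-→d12:-→d13:-→d14:-→d15:-→d16:-→d17:H0→d18:-→d19:-→d20:-→d21:-→d22:-→d23:-→d24:-→d25:-→d26:-→d27:-→d28:H6 -> H6
  lookup 200.175.123.224: bits 1100100010101111011110111110 walk d0:-→d1:-→d2:H3→d3:-→d4:-→d5:-→d6:-→d7:-→d8:-→d9:-→d10:-→d11:-→d12:-→d13:-→d14:-→d15:-→d16:-→d17:H0→d18:-→d19:-→d20:-→d21:-→d22:-→d23:-→d24:-→d25:-→d26:-→d27:-→d28:H6 -> H6
  lookup 192.0.10.215: bits 1100 walk d0:-→d1:-→d2:H3→d3:-→d4:- -> H3
  lookup 200.175.38.159: bits 11001000101011110 walk d0:-→d1:-→d2:H3→d3:-→d4:-→d5:-→d6:-→d7:-→d8:-→d9:-→d10:-→d11:-→d12:-→d13:-→d14:-→d15:-→d16:-→d17:H0 -> H0
  del 200.175.123.224/28 (clear depth 28)
  add 145.224.14.160/28 -> H2 at depth 28
  lookup 145.224.14.160: bits 1001000111100000000011101010 walk d0:-→d1:-→d2:-→d3:-→d4:-→d5:-→d6:-→d7:-→d8:-→d9:-→d10:-→d11:-→d12:-→d13:-→d14:-→d15:-→d16:-→d17:-→d18:-→d19:-→d20:-→d21:-→d22:-→d23:-→d24:-→d25:-→d26:-→d27:-→d28:H2 -> H2
  lookup 192.0.200.148: bits 1100 walk d0:-→d1:-→d2:H3→d3:-→d4:- -> H3
  add 200.160.0.0/12 -> H3 at depth 12
  add 200.175.123.224/32 -> H4 at depth 32
  lookup 200.175.1.100: bits 11001000101011110 walk d0:-→d1:-→d2:H3→d3:-→d4:-→d5:-→d6:-→d7:-→d8:-→d9:-→d10:-→d11:-→d12:H3→d13:-→d14:-→d15:-→d16:-→d17:H0 -> H0
  del 145.224.14.160/28 (clear depth 28)
  lookup 200.160.0.2: bits 110010001010 walk d0:-→d1:-→d2:H3→d3:-→d4:-→d5:-→d6:-→d7:-→d8:-→d9:-→d10:-→d11:-→d12:H3 -> H3
  add 0.0.0.0/0 -> H4 at depth 0
  add 200.175.123.224/28 -> H2 at depth 28
  lookup 106.175.195.190: bits 0 walk d0:H4→d1:- -> H4
  add 1.170.234.52/31 -> H4 at depth 31
  add 1.170.234.32/27 -> H1 at depth 27
  add 1.0.0.0/8 -> H5 at depth 8
  add 200.175.123.0/24 -> H5 at depth 24
  add 200.175.0.0/16 -> H4 at depth 16
  lookup 225.49.121.109: bits 11 walk d0:H4→d1:-→d2:H3 -> H3
  lookup 192.2.107.12: bits 1100 walk d0:H4→d1:-→d2:H3→d3:-→d4:- -> H3
  add 145.224.14.0/24 -> H0 at depth 24
  del 200.175.123.0/24 (clear depth 24)

== LOOKUPS ==
["H6","H6","H6","H3","H0","H2","H3","H0","H3","H4","H3","H3"]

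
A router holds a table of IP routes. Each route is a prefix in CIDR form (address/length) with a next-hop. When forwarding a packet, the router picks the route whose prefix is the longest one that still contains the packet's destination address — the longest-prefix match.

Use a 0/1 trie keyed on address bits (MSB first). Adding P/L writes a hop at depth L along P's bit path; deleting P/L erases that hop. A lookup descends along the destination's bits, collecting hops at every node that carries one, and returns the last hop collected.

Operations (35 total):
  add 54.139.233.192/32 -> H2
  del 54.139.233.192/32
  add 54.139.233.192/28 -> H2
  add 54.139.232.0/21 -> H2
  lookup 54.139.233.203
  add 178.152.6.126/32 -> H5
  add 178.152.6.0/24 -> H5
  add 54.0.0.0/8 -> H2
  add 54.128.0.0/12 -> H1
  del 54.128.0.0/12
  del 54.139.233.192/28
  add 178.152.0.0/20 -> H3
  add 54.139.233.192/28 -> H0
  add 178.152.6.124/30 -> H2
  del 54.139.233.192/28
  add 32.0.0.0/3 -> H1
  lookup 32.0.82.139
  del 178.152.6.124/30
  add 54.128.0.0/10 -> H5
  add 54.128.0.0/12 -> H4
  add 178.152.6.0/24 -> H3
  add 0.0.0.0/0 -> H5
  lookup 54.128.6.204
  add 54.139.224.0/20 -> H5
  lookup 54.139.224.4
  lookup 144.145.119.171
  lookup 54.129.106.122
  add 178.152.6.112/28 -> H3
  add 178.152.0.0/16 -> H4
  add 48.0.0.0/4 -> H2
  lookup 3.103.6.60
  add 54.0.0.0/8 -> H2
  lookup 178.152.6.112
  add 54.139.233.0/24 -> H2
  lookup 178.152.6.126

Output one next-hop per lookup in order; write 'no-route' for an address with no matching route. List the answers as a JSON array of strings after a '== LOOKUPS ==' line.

Apply in order:
  + 54.139.233.192/32 (H2) depth=32
  del 54.139.233.192/32 (clear depth 32)
  + 54.139.233.192/28 (H2) depth=28
  + 54.139.232.0/21 (H2) depth=21
  ? 54.139.233.203  path d0:-→d1:-→d2:-→d3:-→d4:-→d5:-→d6:-→d7:-→d8:-→d9:-→d10:-→d11:-→d12:-→d13:-→d14:-→d15:-→d16:-→d17:-→d18:-→d19:-→d20:-→d21:H2→d22:-→d23:-→d24:-→d25:-→d26:-→d27:-→d28:H2  best=H2
  + 178.152.6.126/32 (H5) depth=32
  + 178.152.6.0/24 (H5) depth=24
  + 54.0.0.0/8 (H2) depth=8
  + 54.128.0.0/12 (H1) depth=12
  del 54.128.0.0/12 (clear depth 12)
  del 54.139.233.192/28 (clear depth 28)
  + 178.152.0.0/20 (H3) depth=20
  + 54.139.233.192/28 (H0) depth=28
  + 178.152.6.124/30 (H2) depth=30
  del 54.139.233.192/28 (clear depth 28)
  + 32.0.0.0/3 (H1) depth=3
  ? 32.0.82.139  path d0:-→d1:-→d2:-→d3:H1  best=H1
  del 178.152.6.124/30 (clear depth 30)
  + 54.128.0.0/10 (H5) depth=10
  + 54.128.0.0/12 (H4) depth=12
  + 178.152.6.0/24 (H3) depth=24
  + 0.0.0.0/0 (H5) depth=0
  ? 54.128.6.204  path d0:H5→d1:-→d2:-→d3:H1→d4:-→d5:-→d6:-→d7:-→d8:H2→d9:-→d10:H5→d11:-→d12:H4  best=H4
  + 54.139.224.0/20 (H5) depth=20
  ? 54.139.224.4  path d0:H5→d1:-→d2:-→d3:H1→d4:-→d5:-→d6:-→d7:-→d8:H2→d9:-→d10:H5→d11:-→d12:H4→d13:-→d14:-→d15:-→d16:-→d17:-→d18:-→d19:-→d20:H5  best=H5
  ? 144.145.119.171  path d0:H5→d1:-→d2:-  best=H5
  ? 54.129.106.122  path d0:H5→d1:-→d2:-→d3:H1→d4:-→d5:-→d6:-→d7:-→d8:H2→d9:-→d10:H5→d11:-→d12:H4  best=H4
  + 178.152.6.112/28 (H3) depth=28
  + 178.152.0.0/16 (H4) depth=16
  + 48.0.0.0/4 (H2) depth=4
  ? 3.103.6.60  path d0:H5→d1:-→d2:-  best=H5
  + 54.0.0.0/8 (H2) depth=8
  ? 178.152.6.112  path d0:H5→d1:-→d2:-→d3:-→d4:-→d5:-→d6:-→d7:-→d8:-→d9:-→d10:-→d11:-→d12:-→d13:-→d14:-→d15:-→d16:H4→d17:-→d18:-→d19:-→d20:H3→d21:-→d22:-→d23:-→d24:H3→d25:-→d26:-→d27:-→d28:H3  best=H3
  + 54.139.233.0/24 (H2) depth=24
  ? 178.152.6.126  path d0:H5→d1:-→d2:-→d3:-→d4:-→d5:-→d6:-→d7:-→d8:-→d9:-→d10:-→d11:-→d12:-→d13:-→d14:-→d15:-→d16:H4→d17:-→d18:-→d19:-→d20:H3→d21:-→d22:-→d23:-→d24:H3→d25:-→d26:-→d27:-→d28:H3→d29:-→d30:-→d31:-→d32:H5  best=H5

== LOOKUPS ==
["H2","H1","H4","H5","H5","H4","H5","H3","H5"]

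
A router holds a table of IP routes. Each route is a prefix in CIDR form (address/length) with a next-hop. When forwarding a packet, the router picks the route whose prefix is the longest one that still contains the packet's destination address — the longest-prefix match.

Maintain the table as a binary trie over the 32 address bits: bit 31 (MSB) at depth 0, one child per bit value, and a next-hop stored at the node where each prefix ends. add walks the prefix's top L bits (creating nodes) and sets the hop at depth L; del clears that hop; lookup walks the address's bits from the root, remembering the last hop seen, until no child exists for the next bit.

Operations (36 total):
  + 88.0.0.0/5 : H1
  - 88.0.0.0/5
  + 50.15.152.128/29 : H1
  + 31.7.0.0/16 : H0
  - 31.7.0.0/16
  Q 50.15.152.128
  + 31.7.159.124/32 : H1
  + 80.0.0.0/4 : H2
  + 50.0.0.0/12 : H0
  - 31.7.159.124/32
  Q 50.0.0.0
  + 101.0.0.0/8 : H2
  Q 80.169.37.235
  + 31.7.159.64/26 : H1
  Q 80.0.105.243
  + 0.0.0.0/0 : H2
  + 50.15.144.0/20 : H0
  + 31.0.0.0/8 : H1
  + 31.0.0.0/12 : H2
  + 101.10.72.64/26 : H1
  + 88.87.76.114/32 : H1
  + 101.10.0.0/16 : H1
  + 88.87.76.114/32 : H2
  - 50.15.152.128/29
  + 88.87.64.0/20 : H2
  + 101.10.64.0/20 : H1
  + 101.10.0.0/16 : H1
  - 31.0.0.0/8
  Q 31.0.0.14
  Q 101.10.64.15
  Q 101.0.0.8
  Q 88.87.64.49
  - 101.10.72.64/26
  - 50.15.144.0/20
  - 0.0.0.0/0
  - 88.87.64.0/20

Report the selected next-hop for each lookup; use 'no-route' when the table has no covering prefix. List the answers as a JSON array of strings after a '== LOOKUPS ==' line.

Trace:
  add 88.0.0.0/5 -> H1 at depth 5
  del 88.0.0.0/5 (clear depth 5)
  add 50.15.152.128/29 -> H1 at depth 29
  add 31.7.0.0/16 -> H0 at depth 16
  del 31.7.0.0/16 (clear depth 16)
  Q 50.15.152.128: descend 00110010000011111001100010000 ; hops seen [H1] ; pick H1
  add 31.7.159.124/32 -> H1 at depth 32
  add 80.0.0.0/4 -> H2 at depth 4
  add 50.0.0.0/12 -> H0 at depth 12
  del 31.7.159.124/32 (clear depth 32)
  Q 50.0.0.0: descend 001100100000 ; hops seen [H0] ; pick H0
  add 101.0.0.0/8 -> H2 at depth 8
  Q 80.169.37.235: descend 0101 ; hops seen [H2] ; pick H2
  add 31.7.159.64/26 -> H1 at depth 26
  Q 80.0.105.243: descend 0101 ; hops seen [H2] ; pick H2
  add 0.0.0.0/0 -> H2 at depth 0
  add 50.15.144.0/20 -> H0 at depth 20
  add 31.0.0.0/8 -> H1 at depth 8
  add 31.0.0.0/12 -> H2 at depth 12
  add 101.10.72.64/26 -> H1 at depth 26
  add 88.87.76.114/32 -> H1 at depth 32
  add 101.10.0.0/16 -> H1 at depth 16
  add 88.87.76.114/32 -> H2 at depth 32
  del 50.15.152.128/29 (clear depth 29)
  add 88.87.64.0/20 -> H2 at depth 20
  add 101.10.64.0/20 -> H1 at depth 20
  add 101.10.0.0/16 -> H1 at depth 16
  del 31.0.0.0/8 (clear depth 8)
  Q 31.0.0.14: descend 0001111100000 ; hops seen [H2,H2] ; pick H2
  Q 101.10.64.15: descend 01100101000010100100 ; hops seen [H2,H2,H1,H1] ; pick H1
  Q 101.0.0.8: descend 011001010000 ; hops seen [H2,H2] ; pick H2
  Q 88.87.64.49: descend 01011000010101110100 ; hops seen [H2,H2,H2] ; pick H2
  del 101.10.72.64/26 (clear depth 26)
  del 50.15.144.0/20 (clear depth 20)
  del 0.0.0.0/0 (clear depth 0)
  del 88.87.64.0/20 (clear depth 20)

== LOOKUPS ==
["H1","H0","H2","H2","H2","H1","H2","H2"]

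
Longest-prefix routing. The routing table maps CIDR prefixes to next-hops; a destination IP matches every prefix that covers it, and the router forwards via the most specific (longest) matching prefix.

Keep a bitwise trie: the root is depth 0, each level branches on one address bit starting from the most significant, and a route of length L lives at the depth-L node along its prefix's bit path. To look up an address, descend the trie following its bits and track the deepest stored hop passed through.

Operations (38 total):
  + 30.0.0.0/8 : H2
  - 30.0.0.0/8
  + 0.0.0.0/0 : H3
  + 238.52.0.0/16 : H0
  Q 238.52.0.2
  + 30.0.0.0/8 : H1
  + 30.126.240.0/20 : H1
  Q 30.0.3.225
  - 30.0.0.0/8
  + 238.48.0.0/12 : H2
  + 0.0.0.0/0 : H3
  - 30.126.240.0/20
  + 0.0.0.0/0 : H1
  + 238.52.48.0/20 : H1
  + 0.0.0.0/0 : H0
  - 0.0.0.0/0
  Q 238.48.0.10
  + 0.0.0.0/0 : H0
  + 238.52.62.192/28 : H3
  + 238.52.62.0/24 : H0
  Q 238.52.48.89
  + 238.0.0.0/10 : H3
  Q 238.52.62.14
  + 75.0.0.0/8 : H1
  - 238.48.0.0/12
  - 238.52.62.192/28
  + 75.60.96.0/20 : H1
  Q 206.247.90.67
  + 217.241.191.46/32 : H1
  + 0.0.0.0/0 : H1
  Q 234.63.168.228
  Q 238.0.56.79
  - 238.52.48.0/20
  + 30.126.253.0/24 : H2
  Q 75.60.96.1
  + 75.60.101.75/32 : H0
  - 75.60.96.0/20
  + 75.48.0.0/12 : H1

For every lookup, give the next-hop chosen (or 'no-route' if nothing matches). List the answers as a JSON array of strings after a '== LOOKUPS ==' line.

Trace:
  add 30.0.0.0/8 -> H2 at depth 8
  - 30.0.0.0/8 clear@8
  add 0.0.0.0/0 -> H3 at depth 0
  add 238.52.0.0/16 -> H0 at depth 16
  ? 238.52.0.2  path d0:H3→d1:-→d2:-→d3:-→d4:-→d5:-→d6:-→d7:-→d8:-→d9:-→d10:-→d11:-→d12:-→d13:-→d14:-→d15:-→d16:H0  best=H0
  add 30.0.0.0/8 -> H1 at depth 8
  add 30.126.240.0/20 -> H1 at depth 20
  ? 30.0.3.225  path d0:H3→d1:-→d2:-→d3:-→d4:-→d5:-→d6:-→d7:-→d8:H1→d9:-  best=H1
  - 30.0.0.0/8 clear@8
  add 238.48.0.0/12 -> H2 at depth 12
  add 0.0.0.0/0 -> H3 at depth 0
  - 30.126.240.0/20 clear@20
  add 0.0.0.0/0 -> H1 at depth 0
  add 238.52.48.0/20 -> H1 at depth 20
  add 0.0.0.0/0 -> H0 at depth 0
  - 0.0.0.0/0 clear@0
  ? 238.48.0.10  path d0:-→d1:-→d2:-→d3:-→d4:-→d5:-→d6:-→d7:-→d8:-→d9:-→d10:-→d11:-→d12:H2→d13:-  best=H2
  add 0.0.0.0/0 -> H0 at depth 0
  add 238.52.62.192/28 -> H3 at depth 28
  add 238.52.62.0/24 -> H0 at depth 24
  ? 238.52.48.89  path d0:H0→d1:-→d2:-→d3:-→d4:-→d5:-→d6:-→d7:-→d8:-→d9:-→d10:-→d11:-→d12:H2→d13:-→d14:-→d15:-→d16:H0→d17:-→d18:-→d19:-→d20:H1  best=H1
  add 238.0.0.0/10 -> H3 at depth 10
  ? 238.52.62.14  path d0:H0→d1:-→d2:-→d3:-→d4:-→d5:-→d6:-→d7:-→d8:-→d9:-→d10:H3→d11:-→d12:H2→d13:-→d14:-→d15:-→d16:H0→d17:-→d18:-→d19:-→d20:H1→d21:-→d22:-→d23:-→d24:H0  best=H0
  add 75.0.0.0/8 -> H1 at depth 8
  - 238.48.0.0/12 clear@12
  - 238.52.62.192/28 clear@28
  add 75.60.96.0/20 -> H1 at depth 20
  ? 206.247.90.67  path d0:H0→d1:-→d2:-  best=H0
  add 217.241.191.46/32 -> H1 at depth 32
  add 0.0.0.0/0 -> H1 at depth 0
  ? 234.63.168.228  path d0:H1→d1:-→d2:-→d3:-→d4:-→d5:-  best=H1
  ? 238.0.56.79  path d0:H1→d1:-→d2:-→d3:-→d4:-→d5:-→d6:-→d7:-→d8:-→d9:-→d10:H3  best=H3
  - 238.52.48.0/20 clear@20
  add 30.126.253.0/24 -> H2 at depth 24
  ? 75.60.96.1  path d0:H1→d1:-→d2:-→d3:-→d4:-→d5:-→d6:-→d7:-→d8:H1→d9:-→d10:-→d11:-→d12:-→d13:-→d14:-→d15:-→d16:-→d17:-→d18:-→d19:-→d20:H1  best=H1
  add 75.60.101.75/32 -> H0 at depth 32
  - 75.60.96.0/20 clear@20
  add 75.48.0.0/12 -> H1 at depth 12

== LOOKUPS ==
["H0","H1","H2","H1","H0","H0","H1","H3","H1"]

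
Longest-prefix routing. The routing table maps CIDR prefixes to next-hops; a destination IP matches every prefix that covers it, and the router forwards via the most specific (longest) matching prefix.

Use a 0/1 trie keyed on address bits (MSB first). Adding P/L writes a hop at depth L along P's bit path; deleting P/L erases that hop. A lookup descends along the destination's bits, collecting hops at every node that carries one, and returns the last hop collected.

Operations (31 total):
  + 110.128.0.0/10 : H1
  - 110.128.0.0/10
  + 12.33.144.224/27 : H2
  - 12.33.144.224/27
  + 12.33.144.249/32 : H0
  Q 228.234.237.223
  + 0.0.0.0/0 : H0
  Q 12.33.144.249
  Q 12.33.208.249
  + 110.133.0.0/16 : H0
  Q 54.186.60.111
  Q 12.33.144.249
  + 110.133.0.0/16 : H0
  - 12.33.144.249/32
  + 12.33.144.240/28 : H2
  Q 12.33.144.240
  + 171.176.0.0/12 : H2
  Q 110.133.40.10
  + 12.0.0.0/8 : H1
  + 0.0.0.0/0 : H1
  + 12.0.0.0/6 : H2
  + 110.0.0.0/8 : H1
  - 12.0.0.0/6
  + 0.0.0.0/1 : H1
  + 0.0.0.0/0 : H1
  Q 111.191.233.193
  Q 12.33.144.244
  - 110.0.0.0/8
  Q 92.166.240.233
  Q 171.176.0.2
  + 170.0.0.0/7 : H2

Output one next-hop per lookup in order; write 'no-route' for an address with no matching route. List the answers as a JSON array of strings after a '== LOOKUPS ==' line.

Trace:
  + 110.128.0.0/10 (H1) depth=10
  del 110.128.0.0/10 (clear depth 10)
  + 12.33.144.224/27 (H2) depth=27
  del 12.33.144.224/27 (clear depth 27)
  + 12.33.144.249/32 (H0) depth=32
  Q 228.234.237.223: descend ε ; hops seen [∅] ; pick no-route
  + 0.0.0.0/0 (H0) depth=0
  Q 12.33.144.249: descend 00001100001000011001000011111001 ; hops seen [H0,H0] ; pick H0
  Q 12.33.208.249: descend 00001100001000011 ; hops seen [H0] ; pick H0
  + 110.133.0.0/16 (H0) depth=16
  Q 54.186.60.111: descend 00 ; hops seen [H0] ; pick H0
  Q 12.33.144.249: descend 00001100001000011001000011111001 ; hops seen [H0,H0] ; pick H0
  + 110.133.0.0/16 (H0) depth=16
  del 12.33.144.249/32 (clear depth 32)
  + 12.33.144.240/28 (H2) depth=28
  Q 12.33.144.240: descend 0000110000100001100100001111 ; hops seen [H0,H2] ; pick H2
  + 171.176.0.0/12 (H2) depth=12
  Q 110.133.40.10: descend 0110111010000101 ; hops seen [H0,H0] ; pick H0
  + 12.0.0.0/8 (H1) depth=8
  + 0.0.0.0/0 (H1) depth=0
  + 12.0.0.0/6 (H2) depth=6
  + 110.0.0.0/8 (H1) depth=8
  del 12.0.0.0/6 (clear depth 6)
  + 0.0.0.0/1 (H1) depth=1
  + 0.0.0.0/0 (H1) depth=0
  Q 111.191.233.193: descend 0110111 ; hops seen [H1,H1] ; pick H1
  Q 12.33.144.244: descend 0000110000100001100100001111 ; hops seen [H1,H1,H1,H2] ; pick H2
  del 110.0.0.0/8 (clear depth 8)
  Q 92.166.240.233: descend 01 ; hops seen [H1,H1] ; pick H1
  Q 171.176.0.2: descend 101010111011 ; hops seen [H1,H2] ; pick H2
  + 170.0.0.0/7 (H2) depth=7

== LOOKUPS ==
["no-route","H0","H0","H0","H0","H2","H0","H1","H2","H1","H2"]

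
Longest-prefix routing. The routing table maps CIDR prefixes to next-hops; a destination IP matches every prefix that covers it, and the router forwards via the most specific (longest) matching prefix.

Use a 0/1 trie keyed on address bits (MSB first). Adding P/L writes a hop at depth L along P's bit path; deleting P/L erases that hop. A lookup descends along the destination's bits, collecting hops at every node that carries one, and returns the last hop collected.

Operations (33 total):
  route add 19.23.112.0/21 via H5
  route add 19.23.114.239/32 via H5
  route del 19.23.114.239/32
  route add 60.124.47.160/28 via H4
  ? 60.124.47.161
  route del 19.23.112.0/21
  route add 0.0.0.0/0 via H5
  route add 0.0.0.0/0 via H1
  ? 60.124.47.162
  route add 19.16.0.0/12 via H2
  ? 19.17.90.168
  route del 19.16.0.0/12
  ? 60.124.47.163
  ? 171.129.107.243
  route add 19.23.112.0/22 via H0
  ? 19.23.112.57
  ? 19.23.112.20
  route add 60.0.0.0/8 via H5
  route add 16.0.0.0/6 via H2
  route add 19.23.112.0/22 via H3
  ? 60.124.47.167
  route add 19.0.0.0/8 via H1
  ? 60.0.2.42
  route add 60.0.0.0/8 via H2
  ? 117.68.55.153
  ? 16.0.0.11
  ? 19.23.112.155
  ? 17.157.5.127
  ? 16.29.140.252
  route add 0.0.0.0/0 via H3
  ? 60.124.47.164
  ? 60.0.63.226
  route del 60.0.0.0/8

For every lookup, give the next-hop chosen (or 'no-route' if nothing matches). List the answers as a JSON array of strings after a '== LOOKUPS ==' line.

Trace:
  add 19.23.112.0/21 -> H5 at depth 21
  add 19.23.114.239/32 -> H5 at depth 32
  - 19.23.114.239/32 clear@32
  add 60.124.47.160/28 -> H4 at depth 28
  ? 60.124.47.161  path d0:-→d1:-→d2:-→d3:-→d4:-→d5:-→d6:-→d7:-→d8:-→d9:-→d10:-→d11:-→d12:-→d13:-→d14:-→d15:-→d16:-→d17:-→d18:-→d19:-→d20:-→d21:-→d22:-→d23:-→d24:-→d25:-→d26:-→d27:-→d28:H4  best=H4
  - 19.23.112.0/21 clear@21
  add 0.0.0.0/0 -> H5 at depth 0
  add 0.0.0.0/0 -> H1 at depth 0
  ? 60.124.47.162  path d0:H1→d1:-→d2:-→d3:-→d4:-→d5:-→d6:-→d7:-→d8:-→d9:-→d10:-→d11:-→d12:-→d13:-→d14:-→d15:-→d16:-→d17:-→d18:-→d19:-→d20:-→d21:-→d22:-→d23:-→d24:-→d25:-→d26:-→d27:-→d28:H4  best=H4
  add 19.16.0.0/12 -> H2 at depth 12
  ? 19.17.90.168  path d0:H1→d1:-→d2:-→d3:-→d4:-→d5:-→d6:-→d7:-→d8:-→d9:-→d10:-→d11:-→d12:H2→d13:-  best=H2
  - 19.16.0.0/12 clear@12
  ? 60.124.47.163  path d0:H1→d1:-→d2:-→d3:-→d4:-→d5:-→d6:-→d7:-→d8:-→d9:-→d10:-→d11:-→d12:-→d13:-→d14:-→d15:-→d16:-→d17:-→d18:-→d19:-→d20:-→d21:-→d22:-→d23:-→d24:-→d25:-→d26:-→d27:-→d28:H4  best=H4
  ? 171.129.107.243  path d0:H1  best=H1
  add 19.23.112.0/22 -> H0 at depth 22
  ? 19.23.112.57  path d0:H1→d1:-→d2:-→d3:-→d4:-→d5:-→d6:-→d7:-→d8:-→d9:-→d10:-→d11:-→d12:-→d13:-→d14:-→d15:-→d16:-→d17:-→d18:-→d19:-→d20:-→d21:-→d22:H0  best=H0
  ? 19.23.112.20  path d0:H1→d1:-→d2:-→d3:-→d4:-→d5:-→d6:-→d7:-→d8:-→d9:-→d10:-→d11:-→d12:-→d13:-→d14:-→d15:-→d16:-→d17:-→d18:-→d19:-→d20:-→d21:-→d22:H0  best=H0
  add 60.0.0.0/8 -> H5 at depth 8
  add 16.0.0.0/6 -> H2 at depth 6
  add 19.23.112.0/22 -> H3 at depth 22
  ? 60.124.47.167  path d0:H1→d1:-→d2:-→d3:-→d4:-→d5:-→d6:-→d7:-→d8:H5→d9:-→d10:-→d11:-→d12:-→d13:-→d14:-→d15:-→d16:-→d17:-→d18:-→d19:-→d20:-→d21:-→d22:-→d23:-→d24:-→d25:-→d26:-→d27:-→d28:H4  best=H4
  add 19.0.0.0/8 -> H1 at depth 8
  ? 60.0.2.42  path d0:H1→d1:-→d2:-→d3:-→d4:-→d5:-→d6:-→d7:-→d8:H5→d9:-  best=H5
  add 60.0.0.0/8 -> H2 at depth 8
  ? 117.68.55.153  path d0:H1→d1:-  best=H1
  ? 16.0.0.11  path d0:H1→d1:-→d2:-→d3:-→d4:-→d5:-→d6:H2  best=H2
  ? 19.23.112.155  path d0:H1→d1:-→d2:-→d3:-→d4:-→d5:-→d6:H2→d7:-→d8:H1→d9:-→d10:-→d11:-→d12:-→d13:-→d14:-→d15:-→d16:-→d17:-→d18:-→d19:-→d20:-→d21:-→d22:H3  best=H3
  ? 17.157.5.127  path d0:H1→d1:-→d2:-→d3:-→d4:-→d5:-→d6:H2  best=H2
  ? 16.29.140.252  path d0:H1→d1:-→d2:-→d3:-→d4:-→d5:-→d6:H2  best=H2
  add 0.0.0.0/0 -> H3 at depth 0
  ? 60.124.47.164  path d0:H3→d1:-→d2:-→d3:-→d4:-→d5:-→d6:-→d7:-→d8:H2→d9:-→d10:-→d11:-→d12:-→d13:-→d14:-→d15:-→d16:-→d17:-→d18:-→d19:-→d20:-→d21:-→d22:-→d23:-→d24:-→d25:-→d26:-→d27:-→d28:H4  best=H4
  ? 60.0.63.226  path d0:H3→d1:-→d2:-→d3:-→d4:-→d5:-→d6:-→d7:-→d8:H2→d9:-  best=H2
  - 60.0.0.0/8 clear@8

== LOOKUPS ==
["H4","H4","H2","H4","H1","H0","H0","H4","H5","H1","H2","H3","H2","H2","H4","H2"]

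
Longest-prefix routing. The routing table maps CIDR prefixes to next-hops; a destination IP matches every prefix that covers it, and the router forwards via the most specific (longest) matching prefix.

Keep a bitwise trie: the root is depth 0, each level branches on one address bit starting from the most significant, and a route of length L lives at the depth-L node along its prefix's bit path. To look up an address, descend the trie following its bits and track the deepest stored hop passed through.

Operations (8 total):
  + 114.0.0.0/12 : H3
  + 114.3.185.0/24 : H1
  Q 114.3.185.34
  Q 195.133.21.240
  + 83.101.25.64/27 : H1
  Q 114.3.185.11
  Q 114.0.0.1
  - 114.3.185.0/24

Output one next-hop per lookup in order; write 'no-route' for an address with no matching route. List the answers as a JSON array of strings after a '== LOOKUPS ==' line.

Apply in order:
  add 114.0.0.0/12 -> H3 at depth 12
  add 114.3.185.0/24 -> H1 at depth 24
  ? 114.3.185.34  path d0:-→d1:-→d2:-→d3:-→d4:-→d5:-→d6:-→d7:-→d8:-→d9:-→d10:-→d11:-→d12:H3→d13:-→d14:-→d15:-→d16:-→d17:-→d18:-→d19:-→d20:-→d21:-→d22:-→d23:-→d24:H1  best=H1
  ? 195.133.21.240  path d0:-  best=no-route
  add 83.101.25.64/27 -> H1 at depth 27
  ? 114.3.185.11  path d0:-→d1:-→d2:-→d3:-→d4:-→d5:-→d6:-→d7:-→d8:-→d9:-→d10:-→d11:-→d12:H3→d13:-→d14:-→d15:-→d16:-→d17:-→d18:-→d19:-→d20:-→d21:-→d22:-→d23:-→d24:H1  best=H1
  ? 114.0.0.1  path d0:-→d1:-→d2:-→d3:-→d4:-→d5:-→d6:-→d7:-→d8:-→d9:-→d10:-→d11:-→d12:H3→d13:-→d14:-  best=H3
  del 114.3.185.0/24 (clear depth 24)

== LOOKUPS ==
["H1","no-route","H1","H3"]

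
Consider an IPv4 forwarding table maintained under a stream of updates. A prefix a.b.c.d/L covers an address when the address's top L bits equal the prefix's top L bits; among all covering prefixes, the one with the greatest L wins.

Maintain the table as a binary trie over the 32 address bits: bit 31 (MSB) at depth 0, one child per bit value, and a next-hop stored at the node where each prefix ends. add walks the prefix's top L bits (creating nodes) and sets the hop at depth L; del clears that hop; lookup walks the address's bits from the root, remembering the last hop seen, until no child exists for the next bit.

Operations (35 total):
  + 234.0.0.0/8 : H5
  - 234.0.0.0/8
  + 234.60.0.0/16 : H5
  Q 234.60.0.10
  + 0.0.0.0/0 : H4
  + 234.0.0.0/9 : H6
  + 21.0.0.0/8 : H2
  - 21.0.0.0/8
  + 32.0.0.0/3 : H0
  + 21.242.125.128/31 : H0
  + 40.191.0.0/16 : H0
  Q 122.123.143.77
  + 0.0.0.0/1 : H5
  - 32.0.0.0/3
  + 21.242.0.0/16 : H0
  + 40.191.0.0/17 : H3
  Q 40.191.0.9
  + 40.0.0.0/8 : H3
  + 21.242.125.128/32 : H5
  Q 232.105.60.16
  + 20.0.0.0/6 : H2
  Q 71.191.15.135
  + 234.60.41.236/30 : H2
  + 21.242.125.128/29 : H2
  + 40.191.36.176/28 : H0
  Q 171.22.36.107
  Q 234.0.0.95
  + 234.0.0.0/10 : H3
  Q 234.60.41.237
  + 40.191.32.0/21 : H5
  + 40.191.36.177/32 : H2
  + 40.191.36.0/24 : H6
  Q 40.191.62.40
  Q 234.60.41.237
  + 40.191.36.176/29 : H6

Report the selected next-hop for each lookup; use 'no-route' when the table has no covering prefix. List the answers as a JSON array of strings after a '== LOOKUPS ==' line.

Apply in order:
  add 234.0.0.0/8 -> H5 at depth 8
  del 234.0.0.0/8 (clear depth 8)
  add 234.60.0.0/16 -> H5 at depth 16
  ? 234.60.0.10  path d0:-→d1:-→d2:-→d3:-→d4:-→d5:-→d6:-→d7:-→d8:-→d9:-→d10:-→d11:-→d12:-→d13:-→d14:-→d15:-→d16:H5  best=H5
  add 0.0.0.0/0 -> H4 at depth 0
  add 234.0.0.0/9 -> H6 at depth 9
  add 21.0.0.0/8 -> H2 at depth 8
  del 21.0.0.0/8 (clear depth 8)
  add 32.0.0.0/3 -> H0 at depth 3
  add 21.242.125.128/31 -> H0 at depth 31
  add 40.191.0.0/16 -> H0 at depth 16
  ? 122.123.143.77  path d0:H4→d1:-  best=H4
  add 0.0.0.0/1 -> H5 at depth 1
  del 32.0.0.0/3 (clear depth 3)
  add 21.242.0.0/16 -> H0 at depth 16
  add 40.191.0.0/17 -> H3 at depth 17
  ? 40.191.0.9  path d0:H4→d1:H5→d2:-→d3:-→d4:-→d5:-→d6:-→d7:-→d8:-→d9:-→d10:-→d11:-→d12:-→d13:-→d14:-→d15:-→d16:H0→d17:H3  best=H3
  add 40.0.0.0/8 -> H3 at depth 8
  add 21.242.125.128/32 -> H5 at depth 32
  ? 232.105.60.16  path d0:H4→d1:-→d2:-→d3:-→d4:-→d5:-→d6:-  best=H4
  add 20.0.0.0/6 -> H2 at depth 6
  ? 71.191.15.135  path d0:H4→d1:H5  best=H5
  add 234.60.41.236/30 -> H2 at depth 30
  add 21.242.125.128/29 -> H2 at depth 29
  add 40.191.36.176/28 -> H0 at depth 28
  ? 171.22.36.107  path d0:H4→d1:-  best=H4
  ? 234.0.0.95  path d0:H4→d1:-→d2:-→d3:-→d4:-→d5:-→d6:-→d7:-→d8:-→d9:H6→d10:-  best=H6
  add 234.0.0.0/10 -> H3 at depth 10
  ? 234.60.41.237  path d0:H4→d1:-→d2:-→d3:-→d4:-→d5:-→d6:-→d7:-→d8:-→d9:H6→d10:H3→d11:-→d12:-→d13:-→d14:-→d15:-→d16:H5→d17:-→d18:-→d19:-→d20:-→d21:-→d22:-→d23:-→d24:-→d25:-→d26:-→d27:-→d28:-→d29:-→d30:H2  best=H2
  add 40.191.32.0/21 -> H5 at depth 21
  add 40.191.36.177/32 -> H2 at depth 32
  add 40.191.36.0/24 -> H6 at depth 24
  ? 40.191.62.40  path d0:H4→d1:H5→d2:-→d3:-→d4:-→d5:-→d6:-→d7:-→d8:H3→d9:-→d10:-→d11:-→d12:-→d13:-→d14:-→d15:-→d16:H0→d17:H3→d18:-→d19:-  best=H3
  ? 234.60.41.237  path d0:H4→d1:-→d2:-→d3:-→d4:-→d5:-→d6:-→d7:-→d8:-→d9:H6→d10:H3→d11:-→d12:-→d13:-→d14:-→d15:-→d16:H5→d17:-→d18:-→d19:-→d20:-→d21:-→d22:-→d23:-→d24:-→d25:-→d26:-→d27:-→d28:-→d29:-→d30:H2  best=H2
  add 40.191.36.176/29 -> H6 at depth 29

== LOOKUPS ==
["H5","H4","H3","H4","H5","H4","H6","H2","H3","H2"]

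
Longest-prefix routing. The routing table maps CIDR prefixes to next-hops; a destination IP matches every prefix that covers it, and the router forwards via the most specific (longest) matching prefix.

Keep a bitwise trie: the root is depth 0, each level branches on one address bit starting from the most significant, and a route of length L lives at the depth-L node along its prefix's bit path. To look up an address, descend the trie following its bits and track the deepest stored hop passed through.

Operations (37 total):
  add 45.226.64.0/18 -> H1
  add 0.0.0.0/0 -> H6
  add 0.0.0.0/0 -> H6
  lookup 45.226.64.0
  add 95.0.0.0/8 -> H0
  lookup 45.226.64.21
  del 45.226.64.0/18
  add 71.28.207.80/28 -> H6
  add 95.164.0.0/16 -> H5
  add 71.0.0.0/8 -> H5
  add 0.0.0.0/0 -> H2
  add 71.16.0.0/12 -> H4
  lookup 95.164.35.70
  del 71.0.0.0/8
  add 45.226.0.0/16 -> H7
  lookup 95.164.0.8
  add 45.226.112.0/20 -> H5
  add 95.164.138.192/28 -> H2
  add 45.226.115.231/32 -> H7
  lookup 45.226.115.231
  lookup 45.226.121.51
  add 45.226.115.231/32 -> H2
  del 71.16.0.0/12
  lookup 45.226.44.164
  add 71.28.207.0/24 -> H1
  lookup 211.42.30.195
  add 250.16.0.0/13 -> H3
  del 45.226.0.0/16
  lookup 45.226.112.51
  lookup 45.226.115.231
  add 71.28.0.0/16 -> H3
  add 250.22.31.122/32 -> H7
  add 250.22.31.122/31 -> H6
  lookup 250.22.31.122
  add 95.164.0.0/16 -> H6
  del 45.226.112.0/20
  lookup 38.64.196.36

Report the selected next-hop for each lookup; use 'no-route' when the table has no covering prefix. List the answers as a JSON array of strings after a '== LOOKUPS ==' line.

Apply in order:
  + 45.226.64.0/18 (H1) depth=18
  + 0.0.0.0/0 (H6) depth=0
  + 0.0.0.0/0 (H6) depth=0
  ? 45.226.64.0  path d0:H6→d1:-→d2:-→d3:-→d4:-→d5:-→d6:-→d7:-→d8:-→d9:-→d10:-→d11:-→d12:-→d13:-→d14:-→d15:-→d16:-→d17:-→d18:H1  best=H1
  + 95.0.0.0/8 (H0) depth=8
  ? 45.226.64.21  path d0:H6→d1:-→d2:-→d3:-→d4:-→d5:-→d6:-→d7:-→d8:-→d9:-→d10:-→d11:-→d12:-→d13:-→d14:-→d15:-→d16:-→d17:-→d18:H1  best=H1
  del 45.226.64.0/18 (clear depth 18)
  + 71.28.207.80/28 (H6) depth=28
  + 95.164.0.0/16 (H5) depth=16
  + 71.0.0.0/8 (H5) depth=8
  + 0.0.0.0/0 (H2) depth=0
  + 71.16.0.0/12 (H4) depth=12
  ? 95.164.35.70  path d0:H2→d1:-→d2:-→d3:-→d4:-→d5:-→d6:-→d7:-→d8:H0→d9:-→d10:-→d11:-→d12:-→d13:-→d14:-→d15:-→d16:H5  best=H5
  del 71.0.0.0/8 (clear depth 8)
  + 45.226.0.0/16 (H7) depth=16
  ? 95.164.0.8  path d0:H2→d1:-→d2:-→d3:-→d4:-→d5:-→d6:-→d7:-→d8:H0→d9:-→d10:-→d11:-→d12:-→d13:-→d14:-→d15:-→d16:H5  best=H5
  + 45.226.112.0/20 (H5) depth=20
  + 95.164.138.192/28 (H2) depth=28
  + 45.226.115.231/32 (H7) depth=32
  ? 45.226.115.231  path d0:H2→d1:-→d2:-→d3:-→d4:-→d5:-→d6:-→d7:-→d8:-→d9:-→d10:-→d11:-→d12:-→d13:-→d14:-→d15:-→d16:H7→d17:-→d18:-→d19:-→d20:H5→d21:-→d22:-→d23:-→d24:-→d25:-→d26:-→d27:-→d28:-→d29:-→d30:-→d31:-→d32:H7  best=H7
  ? 45.226.121.51  path d0:H2→d1:-→d2:-→d3:-→d4:-→d5:-→d6:-→d7:-→d8:-→d9:-→d10:-→d11:-→d12:-→d13:-→d14:-→d15:-→d16:H7→d17:-→d18:-→d19:-→d20:H5  best=H5
  + 45.226.115.231/32 (H2) depth=32
  del 71.16.0.0/12 (clear depth 12)
  ? 45.226.44.164  path d0:H2→d1:-→d2:-→d3:-→d4:-→d5:-→d6:-→d7:-→d8:-→d9:-→d10:-→d11:-→d12:-→d13:-→d14:-→d15:-→d16:H7→d17:-  best=H7
  + 71.28.207.0/24 (H1) depth=24
  ? 211.42.30.195  path d0:H2  best=H2
  + 250.16.0.0/13 (H3) depth=13
  del 45.226.0.0/16 (clear depth 16)
  ? 45.226.112.51  path d0:H2→d1:-→d2:-→d3:-→d4:-→d5:-→d6:-→d7:-→d8:-→d9:-→d10:-→d11:-→d12:-→d13:-→d14:-→d15:-→d16:-→d17:-→d18:-→d19:-→d20:H5→d21:-→d22:-  best=H5
  ? 45.226.115.231  path d0:H2→d1:-→d2:-→d3:-→d4:-→d5:-→d6:-→d7:-→d8:-→d9:-→d10:-→d11:-→d12:-→d13:-→d14:-→d15:-→d16:-→d17:-→d18:-→d19:-→d20:H5→d21:-→d22:-→d23:-→d24:-→d25:-→d26:-→d27:-→d28:-→d29:-→d30:-→d31:-→d32:H2  best=H2
  + 71.28.0.0/16 (H3) depth=16
  + 250.22.31.122/32 (H7) depth=32
  + 250.22.31.122/31 (H6) depth=31
  ? 250.22.31.122  path d0:H2→d1:-→d2:-→d3:-→d4:-→d5:-→d6:-→d7:-→d8:-→d9:-→d10:-→d11:-→d12:-→d13:H3→d14:-→d15:-→d16:-→d17:-→d18:-→d19:-→d20:-→d21:-→d22:-→d23:-→d24:-→d25:-→d26:-→d27:-→d28:-→d29:-→d30:-→d31:H6→d32:H7  best=H7
  + 95.164.0.0/16 (H6) depth=16
  del 45.226.112.0/20 (clear depth 20)
  ? 38.64.196.36  path d0:H2→d1:-→d2:-→d3:-→d4:-  best=H2

== LOOKUPS ==
["H1","H1","H5","H5","H7","H5","H7","H2","H5","H2","H7","H2"]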